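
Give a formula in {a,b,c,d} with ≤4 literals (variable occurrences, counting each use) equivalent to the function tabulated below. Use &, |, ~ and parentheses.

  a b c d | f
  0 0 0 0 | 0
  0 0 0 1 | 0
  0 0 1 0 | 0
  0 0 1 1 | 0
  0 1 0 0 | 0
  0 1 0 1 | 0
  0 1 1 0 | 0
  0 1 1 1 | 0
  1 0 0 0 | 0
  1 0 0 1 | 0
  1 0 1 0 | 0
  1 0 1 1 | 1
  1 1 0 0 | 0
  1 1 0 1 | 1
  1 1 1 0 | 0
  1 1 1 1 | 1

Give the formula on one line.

((d & (b | c)) & a)

  (b | c) = 0011111100111111
  (d & (b | c)) = 0001010100010101
  ((d & (b | c)) & a) = 0000000000010101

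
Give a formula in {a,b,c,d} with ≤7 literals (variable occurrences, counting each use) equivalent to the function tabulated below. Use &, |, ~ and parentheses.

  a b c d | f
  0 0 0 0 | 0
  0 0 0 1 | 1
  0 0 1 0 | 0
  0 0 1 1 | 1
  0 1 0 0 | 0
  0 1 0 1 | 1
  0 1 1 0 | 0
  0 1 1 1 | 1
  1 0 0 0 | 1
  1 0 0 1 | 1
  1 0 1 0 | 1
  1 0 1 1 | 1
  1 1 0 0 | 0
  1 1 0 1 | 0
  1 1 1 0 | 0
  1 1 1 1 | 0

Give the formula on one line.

((~a & d) | (~b & (a | b)))

  ~a = 1111111100000000
  (~a & d) = 0101010100000000
  ~b = 1111000011110000
  (a | b) = 0000111111111111
  (~b & (a | b)) = 0000000011110000
  ((~a & d) | (~b & (a | b))) = 0101010111110000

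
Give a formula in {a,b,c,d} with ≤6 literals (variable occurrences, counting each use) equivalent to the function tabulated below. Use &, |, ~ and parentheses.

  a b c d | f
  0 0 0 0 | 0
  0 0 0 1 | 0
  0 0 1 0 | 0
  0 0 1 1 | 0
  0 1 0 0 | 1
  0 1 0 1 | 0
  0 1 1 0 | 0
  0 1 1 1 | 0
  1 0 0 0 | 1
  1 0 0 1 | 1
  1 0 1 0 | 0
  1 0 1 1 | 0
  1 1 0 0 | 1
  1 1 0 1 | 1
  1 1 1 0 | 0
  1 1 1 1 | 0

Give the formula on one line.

  ~d = 1010101010101010
  (~d & b) = 0000101000001010
  (a | (~d & b)) = 0000101011111111
  ~c = 1100110011001100
  ((a | (~d & b)) & ~c) = 0000100011001100

((a | (~d & b)) & ~c)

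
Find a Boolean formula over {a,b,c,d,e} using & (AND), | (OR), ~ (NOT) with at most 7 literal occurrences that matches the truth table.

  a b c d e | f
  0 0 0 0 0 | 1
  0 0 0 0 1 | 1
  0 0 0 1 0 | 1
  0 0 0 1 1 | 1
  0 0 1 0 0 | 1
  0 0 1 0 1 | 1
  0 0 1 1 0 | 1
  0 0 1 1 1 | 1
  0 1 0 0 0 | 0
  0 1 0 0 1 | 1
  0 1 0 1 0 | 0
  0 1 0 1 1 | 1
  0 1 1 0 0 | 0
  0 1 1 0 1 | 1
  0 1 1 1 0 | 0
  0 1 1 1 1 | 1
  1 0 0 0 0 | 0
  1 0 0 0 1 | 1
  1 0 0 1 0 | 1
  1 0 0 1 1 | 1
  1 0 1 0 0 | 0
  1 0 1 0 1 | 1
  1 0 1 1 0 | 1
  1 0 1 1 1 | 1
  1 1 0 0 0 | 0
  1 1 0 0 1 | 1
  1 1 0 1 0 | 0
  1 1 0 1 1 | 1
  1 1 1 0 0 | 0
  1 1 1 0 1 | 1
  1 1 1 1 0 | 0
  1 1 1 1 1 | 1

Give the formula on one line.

  ~b = 11111111000000001111111100000000
  ~a = 11111111111111110000000000000000
  (~a | d) = 11111111111111110011001100110011
  (~b & (~a | d)) = 11111111000000000011001100000000
  ((~b & (~a | d)) | e) = 11111111010101010111011101010101

((~b & (~a | d)) | e)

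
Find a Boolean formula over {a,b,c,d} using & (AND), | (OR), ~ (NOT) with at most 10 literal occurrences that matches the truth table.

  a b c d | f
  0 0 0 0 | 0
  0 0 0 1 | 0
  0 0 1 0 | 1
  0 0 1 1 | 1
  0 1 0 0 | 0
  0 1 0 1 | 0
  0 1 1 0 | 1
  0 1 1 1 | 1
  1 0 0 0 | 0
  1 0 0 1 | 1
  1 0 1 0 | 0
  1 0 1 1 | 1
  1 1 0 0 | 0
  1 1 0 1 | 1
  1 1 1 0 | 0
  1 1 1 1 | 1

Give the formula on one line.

(((c | ((d & ~c) & (d & a))) & d) | (c & ~a))

  ~c = 1100110011001100
  (d & ~c) = 0100010001000100
  (d & a) = 0000000001010101
  ((d & ~c) & (d & a)) = 0000000001000100
  (c | ((d & ~c) & (d & a))) = 0011001101110111
  ((c | ((d & ~c) & (d & a))) & d) = 0001000101010101
  ~a = 1111111100000000
  (c & ~a) = 0011001100000000
  (((c | ((d & ~c) & (d & a))) & d) | (c & ~a)) = 0011001101010101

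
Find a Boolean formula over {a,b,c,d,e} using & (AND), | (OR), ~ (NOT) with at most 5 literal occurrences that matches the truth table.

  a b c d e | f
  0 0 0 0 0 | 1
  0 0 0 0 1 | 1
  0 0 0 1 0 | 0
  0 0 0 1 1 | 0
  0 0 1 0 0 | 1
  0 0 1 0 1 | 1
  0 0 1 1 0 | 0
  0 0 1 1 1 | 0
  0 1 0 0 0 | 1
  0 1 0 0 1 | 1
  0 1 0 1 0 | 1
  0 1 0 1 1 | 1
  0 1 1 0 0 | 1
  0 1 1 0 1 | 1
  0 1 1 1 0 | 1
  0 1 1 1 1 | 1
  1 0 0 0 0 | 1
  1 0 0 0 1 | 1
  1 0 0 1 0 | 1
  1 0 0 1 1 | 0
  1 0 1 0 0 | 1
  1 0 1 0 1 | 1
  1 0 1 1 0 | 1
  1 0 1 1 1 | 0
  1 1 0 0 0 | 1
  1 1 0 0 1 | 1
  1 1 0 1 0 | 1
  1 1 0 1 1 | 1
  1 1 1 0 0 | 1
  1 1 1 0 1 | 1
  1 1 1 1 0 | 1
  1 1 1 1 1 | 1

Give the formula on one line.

((b | ~d) | (a & ~e))

  ~d = 11001100110011001100110011001100
  (b | ~d) = 11001100111111111100110011111111
  ~e = 10101010101010101010101010101010
  (a & ~e) = 00000000000000001010101010101010
  ((b | ~d) | (a & ~e)) = 11001100111111111110111011111111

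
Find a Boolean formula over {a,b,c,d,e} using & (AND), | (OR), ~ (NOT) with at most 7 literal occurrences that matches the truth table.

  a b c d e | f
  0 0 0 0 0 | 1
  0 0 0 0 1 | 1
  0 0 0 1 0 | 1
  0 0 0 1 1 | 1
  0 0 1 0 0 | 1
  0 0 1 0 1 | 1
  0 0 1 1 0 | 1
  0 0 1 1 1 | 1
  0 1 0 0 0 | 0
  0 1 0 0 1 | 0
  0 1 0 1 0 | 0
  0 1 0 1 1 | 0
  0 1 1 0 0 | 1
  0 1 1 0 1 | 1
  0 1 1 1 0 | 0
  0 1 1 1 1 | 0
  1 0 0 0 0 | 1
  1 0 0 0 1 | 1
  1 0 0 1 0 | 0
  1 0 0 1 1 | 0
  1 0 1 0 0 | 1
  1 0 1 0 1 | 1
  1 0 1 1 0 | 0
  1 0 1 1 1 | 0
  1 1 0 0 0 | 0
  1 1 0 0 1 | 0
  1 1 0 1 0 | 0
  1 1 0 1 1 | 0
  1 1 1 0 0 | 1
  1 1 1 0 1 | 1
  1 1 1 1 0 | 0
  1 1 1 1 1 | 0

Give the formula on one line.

  ~b = 11111111000000001111111100000000
  ~a = 11111111111111110000000000000000
  (~b & ~a) = 11111111000000000000000000000000
  ~d = 11001100110011001100110011001100
  ((~b & ~a) | ~d) = 11111111110011001100110011001100
  (~b | c) = 11111111000011111111111100001111
  (((~b & ~a) | ~d) & (~b | c)) = 11111111000011001100110000001100

(((~b & ~a) | ~d) & (~b | c))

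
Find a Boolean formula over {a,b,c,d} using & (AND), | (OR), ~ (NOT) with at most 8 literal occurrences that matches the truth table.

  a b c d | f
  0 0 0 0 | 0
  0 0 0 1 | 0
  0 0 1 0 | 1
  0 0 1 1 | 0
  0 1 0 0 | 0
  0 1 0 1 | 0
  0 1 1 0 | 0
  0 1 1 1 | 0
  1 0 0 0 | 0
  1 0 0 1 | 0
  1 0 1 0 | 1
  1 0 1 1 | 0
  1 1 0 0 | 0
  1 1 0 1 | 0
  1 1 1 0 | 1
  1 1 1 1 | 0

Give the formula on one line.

  ~b = 1111000011110000
  (~b | d) = 1111010111110101
  (a | (~b | d)) = 1111010111111111
  ~d = 1010101010101010
  ((a | (~b | d)) & ~d) = 1010000010101010
  (((a | (~b | d)) & ~d) | d) = 1111010111111111
  (~d & c) = 0010001000100010
  ((((a | (~b | d)) & ~d) | d) & (~d & c)) = 0010000000100010

((((a | (~b | d)) & ~d) | d) & (~d & c))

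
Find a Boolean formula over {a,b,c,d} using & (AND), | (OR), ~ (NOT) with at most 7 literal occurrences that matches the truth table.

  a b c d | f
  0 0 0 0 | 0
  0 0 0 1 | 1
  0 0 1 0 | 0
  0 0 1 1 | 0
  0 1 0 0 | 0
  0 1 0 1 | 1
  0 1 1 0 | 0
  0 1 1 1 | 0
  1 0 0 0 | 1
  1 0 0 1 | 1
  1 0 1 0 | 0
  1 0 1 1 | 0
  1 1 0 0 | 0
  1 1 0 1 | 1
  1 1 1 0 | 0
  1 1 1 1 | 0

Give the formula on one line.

  (d | c) = 0111011101110111
  ~b = 1111000011110000
  (~b & a) = 0000000011110000
  ((d | c) | (~b & a)) = 0111011111110111
  ~c = 1100110011001100
  (((d | c) | (~b & a)) & ~c) = 0100010011000100

(((d | c) | (~b & a)) & ~c)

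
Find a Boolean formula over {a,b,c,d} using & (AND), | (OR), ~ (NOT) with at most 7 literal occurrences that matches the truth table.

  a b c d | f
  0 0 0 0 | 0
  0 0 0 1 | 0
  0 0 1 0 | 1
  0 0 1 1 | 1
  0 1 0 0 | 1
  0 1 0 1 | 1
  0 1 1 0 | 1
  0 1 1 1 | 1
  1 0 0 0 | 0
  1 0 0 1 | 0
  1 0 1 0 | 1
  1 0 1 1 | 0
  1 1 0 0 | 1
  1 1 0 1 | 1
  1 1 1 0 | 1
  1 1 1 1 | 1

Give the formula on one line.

  ~a = 1111111100000000
  ~d = 1010101010101010
  ~c = 1100110011001100
  (~d | ~c) = 1110111011101110
  (~a | (~d | ~c)) = 1111111111101110
  ((~a | (~d | ~c)) & c) = 0011001100100010
  (((~a | (~d | ~c)) & c) | b) = 0011111100101111

(((~a | (~d | ~c)) & c) | b)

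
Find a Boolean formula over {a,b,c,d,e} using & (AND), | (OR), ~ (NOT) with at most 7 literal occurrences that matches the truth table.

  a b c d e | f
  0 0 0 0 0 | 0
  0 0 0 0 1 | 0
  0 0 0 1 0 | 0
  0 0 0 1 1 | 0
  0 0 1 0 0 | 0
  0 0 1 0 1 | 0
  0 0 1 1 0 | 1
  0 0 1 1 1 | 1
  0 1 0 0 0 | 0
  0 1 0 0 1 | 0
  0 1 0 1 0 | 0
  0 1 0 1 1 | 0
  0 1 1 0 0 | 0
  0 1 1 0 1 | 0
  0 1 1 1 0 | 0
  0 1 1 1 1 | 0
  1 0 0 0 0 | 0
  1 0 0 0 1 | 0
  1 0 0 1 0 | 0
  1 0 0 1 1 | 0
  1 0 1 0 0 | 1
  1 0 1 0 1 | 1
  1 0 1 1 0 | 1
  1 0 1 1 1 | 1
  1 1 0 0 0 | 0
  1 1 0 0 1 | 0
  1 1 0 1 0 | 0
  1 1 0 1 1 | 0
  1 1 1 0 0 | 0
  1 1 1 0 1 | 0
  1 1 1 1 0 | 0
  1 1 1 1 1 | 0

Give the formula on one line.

((~b & c) & (((~b & a) | (d & c)) | b))

  ~b = 11111111000000001111111100000000
  (~b & c) = 00001111000000000000111100000000
  (~b & a) = 00000000000000001111111100000000
  (d & c) = 00000011000000110000001100000011
  ((~b & a) | (d & c)) = 00000011000000111111111100000011
  (((~b & a) | (d & c)) | b) = 00000011111111111111111111111111
  ((~b & c) & (((~b & a) | (d & c)) | b)) = 00000011000000000000111100000000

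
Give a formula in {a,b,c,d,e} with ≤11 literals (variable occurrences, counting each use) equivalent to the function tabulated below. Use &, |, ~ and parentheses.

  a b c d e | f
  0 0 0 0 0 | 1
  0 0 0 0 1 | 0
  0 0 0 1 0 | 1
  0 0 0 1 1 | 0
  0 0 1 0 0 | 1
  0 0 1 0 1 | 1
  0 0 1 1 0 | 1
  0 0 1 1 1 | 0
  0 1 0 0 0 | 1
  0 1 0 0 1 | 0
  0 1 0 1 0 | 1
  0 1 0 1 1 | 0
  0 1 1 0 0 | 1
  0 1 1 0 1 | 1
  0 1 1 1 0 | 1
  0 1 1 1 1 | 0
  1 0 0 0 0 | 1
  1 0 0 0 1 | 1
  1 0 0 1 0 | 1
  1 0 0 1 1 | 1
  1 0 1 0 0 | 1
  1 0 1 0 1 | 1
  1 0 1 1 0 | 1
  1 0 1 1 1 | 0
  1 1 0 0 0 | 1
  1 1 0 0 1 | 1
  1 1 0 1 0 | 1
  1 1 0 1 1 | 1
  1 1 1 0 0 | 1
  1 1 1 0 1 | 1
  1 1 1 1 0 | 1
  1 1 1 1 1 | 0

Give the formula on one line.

  ~e = 10101010101010101010101010101010
  ~d = 11001100110011001100110011001100
  (~d & a) = 00000000000000001100110011001100
  (~e | (~d & a)) = 10101010101010101110111011101110
  ~c = 11110000111100001111000011110000
  (~c & a) = 00000000000000001111000011110000
  (d | b) = 00110011111111110011001111111111
  ((~c & a) & (d | b)) = 00000000000000000011000011110000
  ((~e | (~d & a)) | ((~c & a) & (d | b))) = 10101010101010101111111011111110
  (~d & c) = 00001100000011000000110000001100
  (((~e | (~d & a)) | ((~c & a) & (d | b))) | (~d & c)) = 10101110101011101111111011111110

(((~e | (~d & a)) | ((~c & a) & (d | b))) | (~d & c))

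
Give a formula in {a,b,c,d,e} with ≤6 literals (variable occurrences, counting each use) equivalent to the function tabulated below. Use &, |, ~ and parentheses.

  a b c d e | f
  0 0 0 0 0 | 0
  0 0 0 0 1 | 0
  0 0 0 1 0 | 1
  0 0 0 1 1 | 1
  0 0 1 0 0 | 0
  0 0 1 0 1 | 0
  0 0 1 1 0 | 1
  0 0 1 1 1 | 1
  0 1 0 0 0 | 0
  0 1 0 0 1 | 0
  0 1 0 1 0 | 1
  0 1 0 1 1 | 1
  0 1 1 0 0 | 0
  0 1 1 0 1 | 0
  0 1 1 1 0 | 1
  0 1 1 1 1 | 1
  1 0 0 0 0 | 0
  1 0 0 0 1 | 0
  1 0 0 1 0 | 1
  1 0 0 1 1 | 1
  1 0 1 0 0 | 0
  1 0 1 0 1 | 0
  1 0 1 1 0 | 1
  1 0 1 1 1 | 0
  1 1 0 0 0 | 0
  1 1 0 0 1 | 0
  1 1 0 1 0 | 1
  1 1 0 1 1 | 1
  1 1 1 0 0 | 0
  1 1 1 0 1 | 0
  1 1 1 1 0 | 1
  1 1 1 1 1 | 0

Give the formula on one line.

(((~c | ~d) | (~e | ~a)) & d)

  ~c = 11110000111100001111000011110000
  ~d = 11001100110011001100110011001100
  (~c | ~d) = 11111100111111001111110011111100
  ~e = 10101010101010101010101010101010
  ~a = 11111111111111110000000000000000
  (~e | ~a) = 11111111111111111010101010101010
  ((~c | ~d) | (~e | ~a)) = 11111111111111111111111011111110
  (((~c | ~d) | (~e | ~a)) & d) = 00110011001100110011001000110010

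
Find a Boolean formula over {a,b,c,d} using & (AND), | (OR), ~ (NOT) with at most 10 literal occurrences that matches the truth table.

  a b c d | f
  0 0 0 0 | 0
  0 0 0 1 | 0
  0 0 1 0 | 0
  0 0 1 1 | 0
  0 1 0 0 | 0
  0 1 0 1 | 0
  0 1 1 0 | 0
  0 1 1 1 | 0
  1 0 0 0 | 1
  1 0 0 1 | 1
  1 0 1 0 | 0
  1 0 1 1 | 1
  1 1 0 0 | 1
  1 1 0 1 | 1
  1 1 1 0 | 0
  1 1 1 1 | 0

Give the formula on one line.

((~c | (~b & ((~c | d) & (d | a)))) & a)

  ~c = 1100110011001100
  ~b = 1111000011110000
  (~c | d) = 1101110111011101
  (d | a) = 0101010111111111
  ((~c | d) & (d | a)) = 0101010111011101
  (~b & ((~c | d) & (d | a))) = 0101000011010000
  (~c | (~b & ((~c | d) & (d | a)))) = 1101110011011100
  ((~c | (~b & ((~c | d) & (d | a)))) & a) = 0000000011011100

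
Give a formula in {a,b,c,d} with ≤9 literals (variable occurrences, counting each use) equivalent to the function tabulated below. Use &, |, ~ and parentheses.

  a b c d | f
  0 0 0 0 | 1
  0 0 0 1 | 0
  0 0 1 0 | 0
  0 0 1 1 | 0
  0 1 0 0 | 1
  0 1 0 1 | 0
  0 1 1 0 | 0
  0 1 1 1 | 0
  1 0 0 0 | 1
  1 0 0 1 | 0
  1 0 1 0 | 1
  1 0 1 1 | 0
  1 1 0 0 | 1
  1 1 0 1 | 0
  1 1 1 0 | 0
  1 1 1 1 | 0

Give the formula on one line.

((((a | (c | b)) & ~b) & (a & ~d)) | (~d & ~c))

  (c | b) = 0011111100111111
  (a | (c | b)) = 0011111111111111
  ~b = 1111000011110000
  ((a | (c | b)) & ~b) = 0011000011110000
  ~d = 1010101010101010
  (a & ~d) = 0000000010101010
  (((a | (c | b)) & ~b) & (a & ~d)) = 0000000010100000
  ~c = 1100110011001100
  (~d & ~c) = 1000100010001000
  ((((a | (c | b)) & ~b) & (a & ~d)) | (~d & ~c)) = 1000100010101000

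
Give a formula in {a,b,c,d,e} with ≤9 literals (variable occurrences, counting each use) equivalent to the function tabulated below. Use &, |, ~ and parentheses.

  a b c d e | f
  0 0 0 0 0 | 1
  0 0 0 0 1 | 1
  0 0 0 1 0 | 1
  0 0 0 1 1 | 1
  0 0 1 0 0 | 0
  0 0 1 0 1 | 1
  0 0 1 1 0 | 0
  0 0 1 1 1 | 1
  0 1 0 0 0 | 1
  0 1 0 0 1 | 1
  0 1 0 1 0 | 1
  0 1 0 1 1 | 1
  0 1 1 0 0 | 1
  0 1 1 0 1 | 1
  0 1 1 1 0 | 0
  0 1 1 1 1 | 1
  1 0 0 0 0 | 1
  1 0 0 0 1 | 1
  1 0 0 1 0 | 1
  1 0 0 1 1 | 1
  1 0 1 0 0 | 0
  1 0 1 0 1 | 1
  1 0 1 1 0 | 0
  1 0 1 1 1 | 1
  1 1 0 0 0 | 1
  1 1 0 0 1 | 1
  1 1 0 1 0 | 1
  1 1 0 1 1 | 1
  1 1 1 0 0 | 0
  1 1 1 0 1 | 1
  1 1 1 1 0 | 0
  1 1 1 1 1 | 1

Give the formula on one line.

((e | ~c) | (((e & b) | (~d & ~a)) & ((c | ~d) & b)))

  ~c = 11110000111100001111000011110000
  (e | ~c) = 11110101111101011111010111110101
  (e & b) = 00000000010101010000000001010101
  ~d = 11001100110011001100110011001100
  ~a = 11111111111111110000000000000000
  (~d & ~a) = 11001100110011000000000000000000
  ((e & b) | (~d & ~a)) = 11001100110111010000000001010101
  (c | ~d) = 11001111110011111100111111001111
  ((c | ~d) & b) = 00000000110011110000000011001111
  (((e & b) | (~d & ~a)) & ((c | ~d) & b)) = 00000000110011010000000001000101
  ((e | ~c) | (((e & b) | (~d & ~a)) & ((c | ~d) & b))) = 11110101111111011111010111110101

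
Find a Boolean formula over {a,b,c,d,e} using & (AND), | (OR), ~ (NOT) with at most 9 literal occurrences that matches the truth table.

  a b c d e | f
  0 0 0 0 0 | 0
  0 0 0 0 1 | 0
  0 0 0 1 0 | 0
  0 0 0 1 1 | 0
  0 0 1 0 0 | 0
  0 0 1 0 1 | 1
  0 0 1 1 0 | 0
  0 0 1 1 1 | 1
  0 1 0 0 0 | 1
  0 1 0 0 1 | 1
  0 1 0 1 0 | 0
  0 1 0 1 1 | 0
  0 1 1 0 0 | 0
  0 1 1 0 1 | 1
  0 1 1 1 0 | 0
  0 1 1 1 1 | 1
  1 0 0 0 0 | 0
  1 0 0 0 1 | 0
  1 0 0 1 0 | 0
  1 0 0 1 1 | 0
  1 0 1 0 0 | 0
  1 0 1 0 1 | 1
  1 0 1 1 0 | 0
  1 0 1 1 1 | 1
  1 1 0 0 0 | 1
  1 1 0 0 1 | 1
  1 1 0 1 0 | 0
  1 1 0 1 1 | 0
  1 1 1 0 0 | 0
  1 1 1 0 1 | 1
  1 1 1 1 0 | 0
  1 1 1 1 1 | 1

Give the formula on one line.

  ~a = 11111111111111110000000000000000
  ~b = 11111111000000001111111100000000
  (~a & ~b) = 11111111000000000000000000000000
  ~c = 11110000111100001111000011110000
  ((~a & ~b) | ~c) = 11111111111100001111000011110000
  (((~a & ~b) | ~c) & b) = 00000000111100000000000011110000
  ~d = 11001100110011001100110011001100
  ((((~a & ~b) | ~c) & b) & ~d) = 00000000110000000000000011000000
  (e & c) = 00000101000001010000010100000101
  (((((~a & ~b) | ~c) & b) & ~d) | (e & c)) = 00000101110001010000010111000101

(((((~a & ~b) | ~c) & b) & ~d) | (e & c))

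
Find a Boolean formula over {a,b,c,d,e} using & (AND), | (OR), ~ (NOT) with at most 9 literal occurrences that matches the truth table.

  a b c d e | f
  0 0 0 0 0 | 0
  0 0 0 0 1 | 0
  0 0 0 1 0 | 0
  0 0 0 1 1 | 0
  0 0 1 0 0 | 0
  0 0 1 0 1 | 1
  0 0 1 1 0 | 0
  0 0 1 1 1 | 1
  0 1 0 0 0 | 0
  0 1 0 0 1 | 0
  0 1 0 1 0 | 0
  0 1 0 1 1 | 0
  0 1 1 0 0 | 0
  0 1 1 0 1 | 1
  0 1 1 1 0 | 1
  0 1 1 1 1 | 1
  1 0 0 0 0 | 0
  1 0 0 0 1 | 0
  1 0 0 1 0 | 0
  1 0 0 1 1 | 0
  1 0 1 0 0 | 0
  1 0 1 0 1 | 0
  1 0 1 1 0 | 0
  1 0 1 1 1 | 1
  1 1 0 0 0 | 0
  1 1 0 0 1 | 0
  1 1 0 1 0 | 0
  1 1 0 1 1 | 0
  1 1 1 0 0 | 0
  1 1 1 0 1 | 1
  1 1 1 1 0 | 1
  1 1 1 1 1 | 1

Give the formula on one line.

(((e | ((e | c) & (d & b))) & c) & (~a | (d | b)))

  (e | c) = 01011111010111110101111101011111
  (d & b) = 00000000001100110000000000110011
  ((e | c) & (d & b)) = 00000000000100110000000000010011
  (e | ((e | c) & (d & b))) = 01010101010101110101010101010111
  ((e | ((e | c) & (d & b))) & c) = 00000101000001110000010100000111
  ~a = 11111111111111110000000000000000
  (d | b) = 00110011111111110011001111111111
  (~a | (d | b)) = 11111111111111110011001111111111
  (((e | ((e | c) & (d & b))) & c) & (~a | (d | b))) = 00000101000001110000000100000111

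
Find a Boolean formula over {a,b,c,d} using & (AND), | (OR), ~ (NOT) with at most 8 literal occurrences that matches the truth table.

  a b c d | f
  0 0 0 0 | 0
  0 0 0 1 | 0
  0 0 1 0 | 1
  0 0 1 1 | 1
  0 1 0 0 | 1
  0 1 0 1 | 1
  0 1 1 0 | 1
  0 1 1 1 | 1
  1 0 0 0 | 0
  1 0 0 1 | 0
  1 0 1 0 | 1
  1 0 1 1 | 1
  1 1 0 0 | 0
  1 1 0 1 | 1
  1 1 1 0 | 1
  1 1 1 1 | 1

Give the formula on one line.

  (c | b) = 0011111100111111
  ~a = 1111111100000000
  (d | ~a) = 1111111101010101
  ((c | b) & (d | ~a)) = 0011111100010101
  ~b = 1111000011110000
  (c & ~b) = 0011000000110000
  (((c | b) & (d | ~a)) | (c & ~b)) = 0011111100110101
  (c | (((c | b) & (d | ~a)) | (c & ~b))) = 0011111100110111

(c | (((c | b) & (d | ~a)) | (c & ~b)))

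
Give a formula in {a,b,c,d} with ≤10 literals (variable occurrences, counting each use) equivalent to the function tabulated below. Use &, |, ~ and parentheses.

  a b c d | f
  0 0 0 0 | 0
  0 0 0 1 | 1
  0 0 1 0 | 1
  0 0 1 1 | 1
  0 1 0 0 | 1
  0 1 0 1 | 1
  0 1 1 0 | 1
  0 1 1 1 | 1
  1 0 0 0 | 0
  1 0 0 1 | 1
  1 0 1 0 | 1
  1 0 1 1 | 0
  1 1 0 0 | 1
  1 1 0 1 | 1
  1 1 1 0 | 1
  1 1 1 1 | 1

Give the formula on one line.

  ~c = 1100110011001100
  (b | ~c) = 1100111111001111
  (a & (b | ~c)) = 0000000011001111
  ~a = 1111111100000000
  ((a & (b | ~c)) | ~a) = 1111111111001111
  ~d = 1010101010101010
  (c & ~d) = 0010001000100010
  (((a & (b | ~c)) | ~a) | (c & ~d)) = 1111111111101111
  (d | c) = 0111011101110111
  ((((a & (b | ~c)) | ~a) | (c & ~d)) & (d | c)) = 0111011101100111
  (b | ((((a & (b | ~c)) | ~a) | (c & ~d)) & (d | c))) = 0111111101101111

(b | ((((a & (b | ~c)) | ~a) | (c & ~d)) & (d | c)))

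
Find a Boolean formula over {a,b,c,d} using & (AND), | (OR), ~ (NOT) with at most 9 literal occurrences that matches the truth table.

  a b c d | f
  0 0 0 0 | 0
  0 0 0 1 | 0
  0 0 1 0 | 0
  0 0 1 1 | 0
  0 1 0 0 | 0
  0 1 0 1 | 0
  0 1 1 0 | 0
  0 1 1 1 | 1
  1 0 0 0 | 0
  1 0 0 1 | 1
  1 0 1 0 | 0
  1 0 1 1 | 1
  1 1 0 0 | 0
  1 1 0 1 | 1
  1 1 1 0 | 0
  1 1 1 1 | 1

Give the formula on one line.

(d & (((c & b) | (b & a)) | a))

  (c & b) = 0000001100000011
  (b & a) = 0000000000001111
  ((c & b) | (b & a)) = 0000001100001111
  (((c & b) | (b & a)) | a) = 0000001111111111
  (d & (((c & b) | (b & a)) | a)) = 0000000101010101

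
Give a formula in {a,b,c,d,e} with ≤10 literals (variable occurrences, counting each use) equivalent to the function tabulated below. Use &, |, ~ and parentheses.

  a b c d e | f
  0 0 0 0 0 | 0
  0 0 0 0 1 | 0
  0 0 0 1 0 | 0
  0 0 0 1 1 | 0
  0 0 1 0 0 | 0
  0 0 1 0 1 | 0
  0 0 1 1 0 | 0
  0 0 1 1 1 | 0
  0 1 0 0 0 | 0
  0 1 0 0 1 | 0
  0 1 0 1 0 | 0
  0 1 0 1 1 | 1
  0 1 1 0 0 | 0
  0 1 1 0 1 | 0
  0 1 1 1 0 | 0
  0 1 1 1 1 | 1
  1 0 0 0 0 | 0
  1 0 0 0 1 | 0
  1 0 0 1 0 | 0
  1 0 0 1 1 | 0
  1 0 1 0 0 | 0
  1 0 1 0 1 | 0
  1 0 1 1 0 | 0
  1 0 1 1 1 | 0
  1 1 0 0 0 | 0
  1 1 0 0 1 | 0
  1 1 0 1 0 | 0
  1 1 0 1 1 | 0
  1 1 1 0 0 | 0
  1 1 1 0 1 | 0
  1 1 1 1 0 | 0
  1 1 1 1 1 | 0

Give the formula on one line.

  (b & e) = 00000000010101010000000001010101
  ~e = 10101010101010101010101010101010
  (a & ~e) = 00000000000000001010101010101010
  (d & (a & ~e)) = 00000000000000000010001000100010
  ~a = 11111111111111110000000000000000
  (~a & d) = 00110011001100110000000000000000
  ((d & (a & ~e)) | (~a & d)) = 00110011001100110010001000100010
  ((b & e) & ((d & (a & ~e)) | (~a & d))) = 00000000000100010000000000000000

((b & e) & ((d & (a & ~e)) | (~a & d)))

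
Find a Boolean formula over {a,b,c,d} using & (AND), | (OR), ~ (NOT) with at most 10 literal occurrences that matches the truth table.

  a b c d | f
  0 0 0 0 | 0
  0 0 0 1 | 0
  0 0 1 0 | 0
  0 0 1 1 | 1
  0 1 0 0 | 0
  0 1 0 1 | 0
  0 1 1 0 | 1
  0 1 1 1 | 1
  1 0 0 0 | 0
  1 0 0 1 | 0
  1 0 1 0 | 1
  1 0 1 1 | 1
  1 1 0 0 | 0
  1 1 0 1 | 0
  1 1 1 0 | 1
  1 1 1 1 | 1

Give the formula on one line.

  ~a = 1111111100000000
  (~a & b) = 0000111100000000
  ~b = 1111000011110000
  (~b & d) = 0101000001010000
  (c & (~b & d)) = 0001000000010000
  ((c & (~b & d)) | a) = 0001000011111111
  (d | ((c & (~b & d)) | a)) = 0101010111111111
  ((~a & b) | (d | ((c & (~b & d)) | a))) = 0101111111111111
  (((~a & b) | (d | ((c & (~b & d)) | a))) & c) = 0001001100110011

(((~a & b) | (d | ((c & (~b & d)) | a))) & c)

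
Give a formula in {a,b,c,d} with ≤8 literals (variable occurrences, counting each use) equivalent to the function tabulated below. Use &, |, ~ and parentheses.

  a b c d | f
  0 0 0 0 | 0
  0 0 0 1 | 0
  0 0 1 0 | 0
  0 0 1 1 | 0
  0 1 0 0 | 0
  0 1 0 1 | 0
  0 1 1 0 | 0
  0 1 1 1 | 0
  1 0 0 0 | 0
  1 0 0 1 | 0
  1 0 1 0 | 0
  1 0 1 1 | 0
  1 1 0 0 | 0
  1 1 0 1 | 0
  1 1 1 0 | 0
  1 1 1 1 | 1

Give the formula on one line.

(((c & b) & (~b | a)) & (c & d))

  (c & b) = 0000001100000011
  ~b = 1111000011110000
  (~b | a) = 1111000011111111
  ((c & b) & (~b | a)) = 0000000000000011
  (c & d) = 0001000100010001
  (((c & b) & (~b | a)) & (c & d)) = 0000000000000001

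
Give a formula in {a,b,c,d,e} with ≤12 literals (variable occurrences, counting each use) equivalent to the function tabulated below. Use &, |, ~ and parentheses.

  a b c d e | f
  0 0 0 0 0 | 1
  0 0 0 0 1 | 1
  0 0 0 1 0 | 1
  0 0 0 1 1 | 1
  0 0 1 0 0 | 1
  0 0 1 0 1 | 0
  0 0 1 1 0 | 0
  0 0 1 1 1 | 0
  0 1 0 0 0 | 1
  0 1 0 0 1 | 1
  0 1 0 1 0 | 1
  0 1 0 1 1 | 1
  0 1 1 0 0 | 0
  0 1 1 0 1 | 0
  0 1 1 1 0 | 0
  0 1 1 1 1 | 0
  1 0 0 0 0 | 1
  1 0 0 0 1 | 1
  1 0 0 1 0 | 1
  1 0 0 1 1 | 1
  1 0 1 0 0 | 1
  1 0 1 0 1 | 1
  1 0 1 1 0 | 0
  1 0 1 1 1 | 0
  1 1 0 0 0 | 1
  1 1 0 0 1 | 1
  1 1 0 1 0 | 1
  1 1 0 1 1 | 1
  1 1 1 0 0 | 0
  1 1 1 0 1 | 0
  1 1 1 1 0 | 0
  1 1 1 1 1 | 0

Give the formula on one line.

(((~d & ((e | ~b) & (d | ~b))) & ((~e & ~b) | a)) | ~c)

  ~d = 11001100110011001100110011001100
  ~b = 11111111000000001111111100000000
  (e | ~b) = 11111111010101011111111101010101
  (d | ~b) = 11111111001100111111111100110011
  ((e | ~b) & (d | ~b)) = 11111111000100011111111100010001
  (~d & ((e | ~b) & (d | ~b))) = 11001100000000001100110000000000
  ~e = 10101010101010101010101010101010
  (~e & ~b) = 10101010000000001010101000000000
  ((~e & ~b) | a) = 10101010000000001111111111111111
  ((~d & ((e | ~b) & (d | ~b))) & ((~e & ~b) | a)) = 10001000000000001100110000000000
  ~c = 11110000111100001111000011110000
  (((~d & ((e | ~b) & (d | ~b))) & ((~e & ~b) | a)) | ~c) = 11111000111100001111110011110000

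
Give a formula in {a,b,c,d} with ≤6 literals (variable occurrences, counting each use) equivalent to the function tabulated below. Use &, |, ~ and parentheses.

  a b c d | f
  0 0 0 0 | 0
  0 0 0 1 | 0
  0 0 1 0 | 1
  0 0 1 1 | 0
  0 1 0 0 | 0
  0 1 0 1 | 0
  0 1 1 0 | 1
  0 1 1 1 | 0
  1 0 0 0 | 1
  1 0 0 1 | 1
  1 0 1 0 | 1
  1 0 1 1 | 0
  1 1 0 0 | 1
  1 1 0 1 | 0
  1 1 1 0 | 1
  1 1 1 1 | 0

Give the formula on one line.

  (a | c) = 0011001111111111
  ~d = 1010101010101010
  ~b = 1111000011110000
  ~c = 1100110011001100
  (~b & ~c) = 1100000011000000
  (~d | (~b & ~c)) = 1110101011101010
  ((a | c) & (~d | (~b & ~c))) = 0010001011101010

((a | c) & (~d | (~b & ~c)))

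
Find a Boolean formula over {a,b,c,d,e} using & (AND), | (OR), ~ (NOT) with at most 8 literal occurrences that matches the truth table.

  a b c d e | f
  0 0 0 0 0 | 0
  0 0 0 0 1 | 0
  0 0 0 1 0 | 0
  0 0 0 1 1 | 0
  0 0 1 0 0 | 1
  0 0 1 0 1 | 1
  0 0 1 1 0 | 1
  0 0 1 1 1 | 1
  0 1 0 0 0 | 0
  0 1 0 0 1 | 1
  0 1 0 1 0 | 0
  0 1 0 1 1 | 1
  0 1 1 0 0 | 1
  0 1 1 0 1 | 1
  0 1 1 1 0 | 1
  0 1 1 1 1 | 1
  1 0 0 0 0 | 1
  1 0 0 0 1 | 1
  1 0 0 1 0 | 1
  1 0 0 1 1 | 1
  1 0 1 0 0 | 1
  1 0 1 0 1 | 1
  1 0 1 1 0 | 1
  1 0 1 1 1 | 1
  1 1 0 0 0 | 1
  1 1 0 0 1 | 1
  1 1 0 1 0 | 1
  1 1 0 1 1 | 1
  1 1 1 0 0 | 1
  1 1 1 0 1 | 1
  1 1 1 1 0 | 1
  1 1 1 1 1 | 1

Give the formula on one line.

  (a | c) = 00001111000011111111111111111111
  ~b = 11111111000000001111111100000000
  (~b | e) = 11111111010101011111111101010101
  ((~b | e) & b) = 00000000010101010000000001010101
  (c | ((~b | e) & b)) = 00001111010111110000111101011111
  ((a | c) | (c | ((~b | e) & b))) = 00001111010111111111111111111111

((a | c) | (c | ((~b | e) & b)))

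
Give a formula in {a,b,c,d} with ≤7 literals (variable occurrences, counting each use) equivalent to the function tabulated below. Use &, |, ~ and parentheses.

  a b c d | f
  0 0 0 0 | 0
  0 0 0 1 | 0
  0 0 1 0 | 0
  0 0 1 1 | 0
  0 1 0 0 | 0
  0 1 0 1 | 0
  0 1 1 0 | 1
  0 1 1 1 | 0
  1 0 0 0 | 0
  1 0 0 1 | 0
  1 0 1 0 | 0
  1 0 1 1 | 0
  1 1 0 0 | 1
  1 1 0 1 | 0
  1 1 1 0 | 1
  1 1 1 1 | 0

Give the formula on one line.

((b & (~b | ~d)) & ((d | a) | c))

  ~b = 1111000011110000
  ~d = 1010101010101010
  (~b | ~d) = 1111101011111010
  (b & (~b | ~d)) = 0000101000001010
  (d | a) = 0101010111111111
  ((d | a) | c) = 0111011111111111
  ((b & (~b | ~d)) & ((d | a) | c)) = 0000001000001010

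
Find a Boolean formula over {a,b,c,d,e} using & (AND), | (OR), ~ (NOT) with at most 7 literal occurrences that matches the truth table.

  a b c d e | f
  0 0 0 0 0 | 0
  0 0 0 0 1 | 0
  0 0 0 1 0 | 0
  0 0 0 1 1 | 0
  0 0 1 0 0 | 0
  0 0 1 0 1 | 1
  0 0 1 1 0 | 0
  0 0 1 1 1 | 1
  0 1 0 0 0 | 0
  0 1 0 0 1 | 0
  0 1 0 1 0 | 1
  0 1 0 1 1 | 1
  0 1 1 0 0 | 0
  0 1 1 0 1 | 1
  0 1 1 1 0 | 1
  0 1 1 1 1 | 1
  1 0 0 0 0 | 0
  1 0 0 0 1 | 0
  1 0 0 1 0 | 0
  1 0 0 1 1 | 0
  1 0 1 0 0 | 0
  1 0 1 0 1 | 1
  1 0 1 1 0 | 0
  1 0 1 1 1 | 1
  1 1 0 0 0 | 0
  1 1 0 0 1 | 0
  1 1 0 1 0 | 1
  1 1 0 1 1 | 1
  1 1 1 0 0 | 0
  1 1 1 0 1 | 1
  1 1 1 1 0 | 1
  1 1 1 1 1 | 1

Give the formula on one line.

((c & e) | (b & d))

  (c & e) = 00000101000001010000010100000101
  (b & d) = 00000000001100110000000000110011
  ((c & e) | (b & d)) = 00000101001101110000010100110111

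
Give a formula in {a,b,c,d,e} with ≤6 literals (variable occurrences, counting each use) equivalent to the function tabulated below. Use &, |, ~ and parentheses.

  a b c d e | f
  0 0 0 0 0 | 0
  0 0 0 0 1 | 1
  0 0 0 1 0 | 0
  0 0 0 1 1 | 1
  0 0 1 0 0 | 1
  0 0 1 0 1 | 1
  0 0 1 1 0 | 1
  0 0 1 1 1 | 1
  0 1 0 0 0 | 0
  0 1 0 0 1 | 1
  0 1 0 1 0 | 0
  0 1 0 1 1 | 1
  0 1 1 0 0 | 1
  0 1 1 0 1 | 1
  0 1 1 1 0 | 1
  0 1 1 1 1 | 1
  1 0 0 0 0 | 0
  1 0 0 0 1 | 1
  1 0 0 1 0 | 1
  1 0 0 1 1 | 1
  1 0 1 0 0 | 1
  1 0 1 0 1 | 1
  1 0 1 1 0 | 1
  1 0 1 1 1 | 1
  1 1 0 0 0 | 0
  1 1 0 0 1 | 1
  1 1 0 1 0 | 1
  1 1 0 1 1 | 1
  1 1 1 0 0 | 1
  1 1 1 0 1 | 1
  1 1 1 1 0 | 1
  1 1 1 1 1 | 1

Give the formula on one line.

(((e & ~c) | c) | (a & (d | c)))

  ~c = 11110000111100001111000011110000
  (e & ~c) = 01010000010100000101000001010000
  ((e & ~c) | c) = 01011111010111110101111101011111
  (d | c) = 00111111001111110011111100111111
  (a & (d | c)) = 00000000000000000011111100111111
  (((e & ~c) | c) | (a & (d | c))) = 01011111010111110111111101111111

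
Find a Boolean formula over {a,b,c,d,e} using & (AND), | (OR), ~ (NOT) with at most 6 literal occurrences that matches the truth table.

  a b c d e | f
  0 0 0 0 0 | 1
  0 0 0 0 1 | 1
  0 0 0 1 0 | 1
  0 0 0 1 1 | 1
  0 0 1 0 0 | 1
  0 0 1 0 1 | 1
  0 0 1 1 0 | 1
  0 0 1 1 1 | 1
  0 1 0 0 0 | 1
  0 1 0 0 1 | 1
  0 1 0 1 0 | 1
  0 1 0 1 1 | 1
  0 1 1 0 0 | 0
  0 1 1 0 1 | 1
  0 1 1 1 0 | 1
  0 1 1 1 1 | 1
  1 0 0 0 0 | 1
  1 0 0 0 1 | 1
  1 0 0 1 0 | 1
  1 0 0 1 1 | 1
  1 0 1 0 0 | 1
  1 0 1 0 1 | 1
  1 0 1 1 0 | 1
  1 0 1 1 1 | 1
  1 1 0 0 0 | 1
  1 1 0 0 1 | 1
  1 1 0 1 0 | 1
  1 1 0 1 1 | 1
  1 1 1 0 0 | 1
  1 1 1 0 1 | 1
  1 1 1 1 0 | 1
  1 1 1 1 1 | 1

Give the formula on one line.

  ~b = 11111111000000001111111100000000
  (d | a) = 00110011001100111111111111111111
  (e | (d | a)) = 01110111011101111111111111111111
  ~c = 11110000111100001111000011110000
  ((e | (d | a)) | ~c) = 11110111111101111111111111111111
  (~b | ((e | (d | a)) | ~c)) = 11111111111101111111111111111111

(~b | ((e | (d | a)) | ~c))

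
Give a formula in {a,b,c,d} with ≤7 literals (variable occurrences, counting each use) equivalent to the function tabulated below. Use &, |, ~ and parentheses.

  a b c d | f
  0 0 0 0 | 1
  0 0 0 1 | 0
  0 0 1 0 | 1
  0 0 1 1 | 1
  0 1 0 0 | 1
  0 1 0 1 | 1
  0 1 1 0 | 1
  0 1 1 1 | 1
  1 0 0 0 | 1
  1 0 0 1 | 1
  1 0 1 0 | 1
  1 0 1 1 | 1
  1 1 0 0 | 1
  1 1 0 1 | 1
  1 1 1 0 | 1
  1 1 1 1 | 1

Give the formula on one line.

((b | a) | (~d | c))

  (b | a) = 0000111111111111
  ~d = 1010101010101010
  (~d | c) = 1011101110111011
  ((b | a) | (~d | c)) = 1011111111111111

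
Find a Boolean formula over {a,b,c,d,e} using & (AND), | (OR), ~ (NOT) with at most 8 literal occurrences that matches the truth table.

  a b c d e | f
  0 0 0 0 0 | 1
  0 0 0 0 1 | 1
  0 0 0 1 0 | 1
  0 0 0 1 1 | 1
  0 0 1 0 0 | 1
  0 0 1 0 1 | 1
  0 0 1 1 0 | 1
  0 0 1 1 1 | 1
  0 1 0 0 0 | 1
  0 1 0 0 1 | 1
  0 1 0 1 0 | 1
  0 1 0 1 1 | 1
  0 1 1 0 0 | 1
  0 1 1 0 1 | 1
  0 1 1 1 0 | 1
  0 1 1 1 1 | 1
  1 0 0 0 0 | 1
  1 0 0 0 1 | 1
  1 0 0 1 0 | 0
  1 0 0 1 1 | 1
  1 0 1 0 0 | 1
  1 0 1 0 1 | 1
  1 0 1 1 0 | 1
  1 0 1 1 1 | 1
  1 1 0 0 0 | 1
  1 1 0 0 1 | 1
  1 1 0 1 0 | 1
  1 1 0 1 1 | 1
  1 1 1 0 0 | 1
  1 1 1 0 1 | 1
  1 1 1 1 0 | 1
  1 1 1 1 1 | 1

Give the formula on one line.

  ~d = 11001100110011001100110011001100
  ~e = 10101010101010101010101010101010
  (~d & ~e) = 10001000100010001000100010001000
  ~a = 11111111111111110000000000000000
  (c | e) = 01011111010111110101111101011111
  (~a | (c | e)) = 11111111111111110101111101011111
  ((~d & ~e) | (~a | (c | e))) = 11111111111111111101111111011111
  (b & d) = 00000000001100110000000000110011
  (((~d & ~e) | (~a | (c | e))) | (b & d)) = 11111111111111111101111111111111

(((~d & ~e) | (~a | (c | e))) | (b & d))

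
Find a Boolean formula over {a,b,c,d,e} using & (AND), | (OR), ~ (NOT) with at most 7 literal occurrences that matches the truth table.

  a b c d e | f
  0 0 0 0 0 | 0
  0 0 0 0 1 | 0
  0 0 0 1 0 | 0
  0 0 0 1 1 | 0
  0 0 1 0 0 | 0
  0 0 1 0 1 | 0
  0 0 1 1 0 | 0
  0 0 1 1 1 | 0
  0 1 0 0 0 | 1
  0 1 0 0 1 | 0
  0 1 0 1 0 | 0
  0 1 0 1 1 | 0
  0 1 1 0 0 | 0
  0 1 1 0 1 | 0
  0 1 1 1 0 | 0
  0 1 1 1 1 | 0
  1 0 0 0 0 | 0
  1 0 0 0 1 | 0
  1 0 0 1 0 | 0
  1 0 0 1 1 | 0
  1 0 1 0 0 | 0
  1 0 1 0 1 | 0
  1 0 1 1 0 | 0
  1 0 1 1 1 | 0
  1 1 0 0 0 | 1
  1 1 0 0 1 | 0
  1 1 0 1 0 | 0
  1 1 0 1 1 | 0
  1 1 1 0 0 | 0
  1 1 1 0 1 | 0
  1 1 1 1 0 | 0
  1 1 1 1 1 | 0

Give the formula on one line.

(((~c & (~e | d)) & ~d) & (~d & b))

  ~c = 11110000111100001111000011110000
  ~e = 10101010101010101010101010101010
  (~e | d) = 10111011101110111011101110111011
  (~c & (~e | d)) = 10110000101100001011000010110000
  ~d = 11001100110011001100110011001100
  ((~c & (~e | d)) & ~d) = 10000000100000001000000010000000
  (~d & b) = 00000000110011000000000011001100
  (((~c & (~e | d)) & ~d) & (~d & b)) = 00000000100000000000000010000000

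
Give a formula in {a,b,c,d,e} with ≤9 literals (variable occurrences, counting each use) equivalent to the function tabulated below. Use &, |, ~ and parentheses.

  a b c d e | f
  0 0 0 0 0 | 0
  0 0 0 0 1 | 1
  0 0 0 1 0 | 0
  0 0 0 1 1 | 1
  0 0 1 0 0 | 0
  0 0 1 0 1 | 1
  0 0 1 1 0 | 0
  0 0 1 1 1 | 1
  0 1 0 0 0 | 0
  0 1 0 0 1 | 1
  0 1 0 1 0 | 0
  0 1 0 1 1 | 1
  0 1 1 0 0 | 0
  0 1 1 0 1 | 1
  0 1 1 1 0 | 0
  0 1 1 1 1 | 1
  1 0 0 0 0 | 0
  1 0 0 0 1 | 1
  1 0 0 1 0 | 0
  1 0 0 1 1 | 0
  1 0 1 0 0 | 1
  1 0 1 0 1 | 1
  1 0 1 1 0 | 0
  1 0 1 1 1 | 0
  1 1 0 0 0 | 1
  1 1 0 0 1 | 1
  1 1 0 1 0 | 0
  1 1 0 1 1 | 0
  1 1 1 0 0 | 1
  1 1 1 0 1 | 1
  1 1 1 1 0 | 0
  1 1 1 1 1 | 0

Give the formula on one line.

  ~d = 11001100110011001100110011001100
  ~a = 11111111111111110000000000000000
  (~d | ~a) = 11111111111111111100110011001100
  (d | c) = 00111111001111110011111100111111
  (b | (d | c)) = 00111111111111110011111111111111
  ((b | (d | c)) | e) = 01111111111111110111111111111111
  ((~d | ~a) & ((b | (d | c)) | e)) = 01111111111111110100110011001100
  (e | a) = 01010101010101011111111111111111
  (((~d | ~a) & ((b | (d | c)) | e)) & (e | a)) = 01010101010101010100110011001100

(((~d | ~a) & ((b | (d | c)) | e)) & (e | a))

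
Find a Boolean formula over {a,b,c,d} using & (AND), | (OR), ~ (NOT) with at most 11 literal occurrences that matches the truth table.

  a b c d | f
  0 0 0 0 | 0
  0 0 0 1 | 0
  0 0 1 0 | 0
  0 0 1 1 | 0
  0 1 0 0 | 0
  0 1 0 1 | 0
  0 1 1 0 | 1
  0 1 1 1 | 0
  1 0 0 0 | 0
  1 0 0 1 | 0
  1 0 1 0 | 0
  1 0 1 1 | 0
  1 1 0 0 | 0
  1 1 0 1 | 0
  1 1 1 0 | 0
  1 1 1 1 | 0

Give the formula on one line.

((~c | ~a) & (c & ((d | ((~d | ~c) & b)) & ~d)))

  ~c = 1100110011001100
  ~a = 1111111100000000
  (~c | ~a) = 1111111111001100
  ~d = 1010101010101010
  (~d | ~c) = 1110111011101110
  ((~d | ~c) & b) = 0000111000001110
  (d | ((~d | ~c) & b)) = 0101111101011111
  ((d | ((~d | ~c) & b)) & ~d) = 0000101000001010
  (c & ((d | ((~d | ~c) & b)) & ~d)) = 0000001000000010
  ((~c | ~a) & (c & ((d | ((~d | ~c) & b)) & ~d))) = 0000001000000000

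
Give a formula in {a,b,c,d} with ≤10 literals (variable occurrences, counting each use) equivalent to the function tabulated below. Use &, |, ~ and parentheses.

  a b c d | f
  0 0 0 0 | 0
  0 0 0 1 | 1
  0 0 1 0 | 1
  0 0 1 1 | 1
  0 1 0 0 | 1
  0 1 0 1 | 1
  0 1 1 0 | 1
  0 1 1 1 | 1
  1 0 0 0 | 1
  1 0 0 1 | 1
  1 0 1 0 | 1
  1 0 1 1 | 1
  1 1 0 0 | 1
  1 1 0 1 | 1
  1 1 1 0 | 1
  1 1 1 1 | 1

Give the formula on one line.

  ~d = 1010101010101010
  ~b = 1111000011110000
  (~d & ~b) = 1010000010100000
  ((~d & ~b) | a) = 1010000011111111
  (((~d & ~b) | a) & c) = 0010000000110011
  (c & d) = 0001000100010001
  ((((~d & ~b) | a) & c) | (c & d)) = 0011000100110011
  (b | a) = 0000111111111111
  (((((~d & ~b) | a) & c) | (c & d)) | (b | a)) = 0011111111111111
  ((((((~d & ~b) | a) & c) | (c & d)) | (b | a)) | d) = 0111111111111111

((((((~d & ~b) | a) & c) | (c & d)) | (b | a)) | d)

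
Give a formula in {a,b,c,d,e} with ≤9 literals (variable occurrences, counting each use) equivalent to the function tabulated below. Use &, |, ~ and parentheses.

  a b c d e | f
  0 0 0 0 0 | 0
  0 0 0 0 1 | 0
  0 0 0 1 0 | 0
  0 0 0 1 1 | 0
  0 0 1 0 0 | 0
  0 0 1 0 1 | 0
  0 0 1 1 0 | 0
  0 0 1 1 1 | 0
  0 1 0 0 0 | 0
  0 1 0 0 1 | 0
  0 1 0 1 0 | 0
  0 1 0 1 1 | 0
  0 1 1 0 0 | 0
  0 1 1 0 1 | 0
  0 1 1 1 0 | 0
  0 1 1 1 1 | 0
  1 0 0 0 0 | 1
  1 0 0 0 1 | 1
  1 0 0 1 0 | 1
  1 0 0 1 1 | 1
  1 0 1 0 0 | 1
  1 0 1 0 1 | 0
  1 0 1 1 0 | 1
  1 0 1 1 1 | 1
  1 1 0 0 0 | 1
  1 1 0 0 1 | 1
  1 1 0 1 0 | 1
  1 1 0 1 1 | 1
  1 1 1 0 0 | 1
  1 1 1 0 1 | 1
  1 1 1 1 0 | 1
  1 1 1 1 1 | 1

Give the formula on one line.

  ~c = 11110000111100001111000011110000
  (~c | d) = 11110011111100111111001111110011
  ((~c | d) & a) = 00000000000000001111001111110011
  ~e = 10101010101010101010101010101010
  (~e | d) = 10111011101110111011101110111011
  (((~c | d) & a) | (~e | d)) = 10111011101110111111101111111011
  (b | (((~c | d) & a) | (~e | d))) = 10111011111111111111101111111111
  ((b | (((~c | d) & a) | (~e | d))) & a) = 00000000000000001111101111111111

((b | (((~c | d) & a) | (~e | d))) & a)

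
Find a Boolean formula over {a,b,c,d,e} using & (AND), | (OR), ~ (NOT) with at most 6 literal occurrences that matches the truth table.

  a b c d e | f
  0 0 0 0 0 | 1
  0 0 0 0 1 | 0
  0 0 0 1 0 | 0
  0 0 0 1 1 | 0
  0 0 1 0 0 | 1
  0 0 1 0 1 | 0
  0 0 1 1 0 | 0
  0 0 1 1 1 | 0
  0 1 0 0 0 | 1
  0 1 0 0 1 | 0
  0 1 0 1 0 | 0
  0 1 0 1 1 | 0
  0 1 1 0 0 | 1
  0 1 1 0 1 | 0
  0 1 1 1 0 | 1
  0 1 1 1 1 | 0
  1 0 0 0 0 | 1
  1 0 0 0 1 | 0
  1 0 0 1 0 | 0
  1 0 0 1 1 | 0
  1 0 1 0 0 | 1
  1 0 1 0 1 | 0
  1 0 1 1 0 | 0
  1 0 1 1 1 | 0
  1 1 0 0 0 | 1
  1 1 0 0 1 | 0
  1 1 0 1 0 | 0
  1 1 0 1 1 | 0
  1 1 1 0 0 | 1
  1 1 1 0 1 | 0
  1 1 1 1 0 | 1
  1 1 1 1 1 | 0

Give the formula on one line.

  ~e = 10101010101010101010101010101010
  (b & c) = 00000000000011110000000000001111
  (d & b) = 00000000001100110000000000110011
  ((b & c) & (d & b)) = 00000000000000110000000000000011
  ~d = 11001100110011001100110011001100
  (((b & c) & (d & b)) | ~d) = 11001100110011111100110011001111
  (~e & (((b & c) & (d & b)) | ~d)) = 10001000100010101000100010001010

(~e & (((b & c) & (d & b)) | ~d))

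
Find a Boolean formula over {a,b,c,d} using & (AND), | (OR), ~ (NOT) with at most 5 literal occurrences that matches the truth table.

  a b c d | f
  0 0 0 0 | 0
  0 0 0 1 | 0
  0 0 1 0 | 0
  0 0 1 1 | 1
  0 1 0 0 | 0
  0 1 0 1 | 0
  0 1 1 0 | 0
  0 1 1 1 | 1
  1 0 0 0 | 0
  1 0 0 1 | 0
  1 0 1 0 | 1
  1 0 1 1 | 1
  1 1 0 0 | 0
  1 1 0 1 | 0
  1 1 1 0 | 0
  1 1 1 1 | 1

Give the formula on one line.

(c & (d | (~b & (d | a))))

  ~b = 1111000011110000
  (d | a) = 0101010111111111
  (~b & (d | a)) = 0101000011110000
  (d | (~b & (d | a))) = 0101010111110101
  (c & (d | (~b & (d | a)))) = 0001000100110001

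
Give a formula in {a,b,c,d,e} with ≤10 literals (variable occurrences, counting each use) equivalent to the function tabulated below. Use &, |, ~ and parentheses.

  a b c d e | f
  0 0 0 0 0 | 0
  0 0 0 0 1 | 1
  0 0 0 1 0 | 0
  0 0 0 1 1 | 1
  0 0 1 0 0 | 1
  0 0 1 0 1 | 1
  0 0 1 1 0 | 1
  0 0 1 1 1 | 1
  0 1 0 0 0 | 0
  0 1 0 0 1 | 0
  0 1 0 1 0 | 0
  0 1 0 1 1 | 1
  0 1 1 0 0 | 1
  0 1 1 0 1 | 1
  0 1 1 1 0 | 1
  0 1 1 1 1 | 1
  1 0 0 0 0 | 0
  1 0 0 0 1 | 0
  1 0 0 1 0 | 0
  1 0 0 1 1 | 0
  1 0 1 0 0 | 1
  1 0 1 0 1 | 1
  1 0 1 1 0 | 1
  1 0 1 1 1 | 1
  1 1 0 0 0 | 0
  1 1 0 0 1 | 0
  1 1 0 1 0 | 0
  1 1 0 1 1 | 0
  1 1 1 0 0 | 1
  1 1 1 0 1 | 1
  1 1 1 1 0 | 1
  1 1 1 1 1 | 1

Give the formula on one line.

(c | (((~a & e) & (~b | (b & d))) | (c & b)))

  ~a = 11111111111111110000000000000000
  (~a & e) = 01010101010101010000000000000000
  ~b = 11111111000000001111111100000000
  (b & d) = 00000000001100110000000000110011
  (~b | (b & d)) = 11111111001100111111111100110011
  ((~a & e) & (~b | (b & d))) = 01010101000100010000000000000000
  (c & b) = 00000000000011110000000000001111
  (((~a & e) & (~b | (b & d))) | (c & b)) = 01010101000111110000000000001111
  (c | (((~a & e) & (~b | (b & d))) | (c & b))) = 01011111000111110000111100001111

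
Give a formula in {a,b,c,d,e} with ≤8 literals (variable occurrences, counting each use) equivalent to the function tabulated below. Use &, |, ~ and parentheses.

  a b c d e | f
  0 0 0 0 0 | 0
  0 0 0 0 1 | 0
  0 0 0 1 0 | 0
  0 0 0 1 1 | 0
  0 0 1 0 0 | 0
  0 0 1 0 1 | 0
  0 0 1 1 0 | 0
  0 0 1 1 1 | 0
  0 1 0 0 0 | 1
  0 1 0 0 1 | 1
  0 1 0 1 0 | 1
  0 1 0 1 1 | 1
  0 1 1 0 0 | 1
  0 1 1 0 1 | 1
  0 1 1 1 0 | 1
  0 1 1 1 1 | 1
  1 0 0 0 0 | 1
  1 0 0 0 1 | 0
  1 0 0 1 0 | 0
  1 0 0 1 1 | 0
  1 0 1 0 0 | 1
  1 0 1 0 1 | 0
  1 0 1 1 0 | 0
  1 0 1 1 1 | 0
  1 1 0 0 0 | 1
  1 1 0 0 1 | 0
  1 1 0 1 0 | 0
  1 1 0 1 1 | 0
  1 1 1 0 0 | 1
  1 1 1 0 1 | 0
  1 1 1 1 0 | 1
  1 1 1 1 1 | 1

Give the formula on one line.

  ~e = 10101010101010101010101010101010
  ~d = 11001100110011001100110011001100
  (~e & ~d) = 10001000100010001000100010001000
  ~a = 11111111111111110000000000000000
  ((~e & ~d) | ~a) = 11111111111111111000100010001000
  (b & c) = 00000000000011110000000000001111
  ((b & c) & d) = 00000000000000110000000000000011
  (((~e & ~d) | ~a) | ((b & c) & d)) = 11111111111111111000100010001011
  (b | a) = 00000000111111111111111111111111
  ((((~e & ~d) | ~a) | ((b & c) & d)) & (b | a)) = 00000000111111111000100010001011

((((~e & ~d) | ~a) | ((b & c) & d)) & (b | a))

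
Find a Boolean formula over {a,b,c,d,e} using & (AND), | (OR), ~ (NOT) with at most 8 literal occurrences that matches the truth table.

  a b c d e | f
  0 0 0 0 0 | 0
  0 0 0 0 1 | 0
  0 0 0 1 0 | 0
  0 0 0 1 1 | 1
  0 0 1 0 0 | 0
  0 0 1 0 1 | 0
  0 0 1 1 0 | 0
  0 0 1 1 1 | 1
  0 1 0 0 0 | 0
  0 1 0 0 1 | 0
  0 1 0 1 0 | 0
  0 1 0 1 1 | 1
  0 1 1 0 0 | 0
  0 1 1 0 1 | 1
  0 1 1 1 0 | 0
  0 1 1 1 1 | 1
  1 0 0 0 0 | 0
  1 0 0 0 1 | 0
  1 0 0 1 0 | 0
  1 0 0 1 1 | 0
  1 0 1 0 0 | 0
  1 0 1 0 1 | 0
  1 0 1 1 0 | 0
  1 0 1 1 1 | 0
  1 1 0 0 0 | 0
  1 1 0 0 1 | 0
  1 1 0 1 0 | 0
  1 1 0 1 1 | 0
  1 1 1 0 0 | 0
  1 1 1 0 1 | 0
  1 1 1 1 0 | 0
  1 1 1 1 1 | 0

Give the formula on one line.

((e & ~a) & ((d | (c & b)) & e))

  ~a = 11111111111111110000000000000000
  (e & ~a) = 01010101010101010000000000000000
  (c & b) = 00000000000011110000000000001111
  (d | (c & b)) = 00110011001111110011001100111111
  ((d | (c & b)) & e) = 00010001000101010001000100010101
  ((e & ~a) & ((d | (c & b)) & e)) = 00010001000101010000000000000000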